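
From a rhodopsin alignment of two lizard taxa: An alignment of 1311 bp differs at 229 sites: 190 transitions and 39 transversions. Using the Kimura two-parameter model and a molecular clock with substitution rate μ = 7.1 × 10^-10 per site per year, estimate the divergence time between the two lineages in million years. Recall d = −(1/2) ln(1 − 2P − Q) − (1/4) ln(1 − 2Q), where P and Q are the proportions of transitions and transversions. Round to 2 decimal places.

146.39

P = 190/1311 ≈ 0.144928 and Q = 39/1311 ≈ 0.029748.
Under the Kimura two-parameter model, d = −½ ln(1 − 2P − Q) − ¼ ln(1 − 2Q).
1 − 2P − Q = 0.680396, giving −½ ln(0.680396) = 0.192540.
1 − 2Q = 0.940504, giving −¼ ln(0.940504) = 0.015335.
d = 0.192540 + 0.015335 = 0.207875.
Under a molecular clock d = 2μt, so t = d/(2μ) = 0.207875 / (2 × 7.1 × 10^-10) = 146.39 million years.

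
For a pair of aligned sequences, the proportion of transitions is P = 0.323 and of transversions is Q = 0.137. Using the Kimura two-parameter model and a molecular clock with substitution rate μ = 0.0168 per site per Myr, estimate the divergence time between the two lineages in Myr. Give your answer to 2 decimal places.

Under the Kimura two-parameter model, d = −½ ln(1 − 2P − Q) − ¼ ln(1 − 2Q).
1 − 2P − Q = 0.217, giving −½ ln(0.217) = 0.763929.
1 − 2Q = 0.726, giving −¼ ln(0.726) = 0.080051.
d = 0.763929 + 0.080051 = 0.843980.
Under a molecular clock d = 2μt, so t = d/(2μ) = 0.843980 / (2 × 0.0168) = 25.12 Myr.

25.12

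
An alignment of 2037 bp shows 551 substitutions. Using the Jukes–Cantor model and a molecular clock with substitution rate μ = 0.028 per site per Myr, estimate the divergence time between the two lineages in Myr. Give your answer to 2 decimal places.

5.99

p = 551/2037 ≈ 0.270496.
d = −(3/4) ln(1 − 4p/3) = −0.75 ln(1 − 0.360661) = −0.75 ln(0.639339)
  = −0.75 × (-0.447320) = 0.335490 substitutions/site.
Under a molecular clock d = 2μt, so t = d/(2μ) = 0.335490 / (2 × 0.028) = 5.99 Myr.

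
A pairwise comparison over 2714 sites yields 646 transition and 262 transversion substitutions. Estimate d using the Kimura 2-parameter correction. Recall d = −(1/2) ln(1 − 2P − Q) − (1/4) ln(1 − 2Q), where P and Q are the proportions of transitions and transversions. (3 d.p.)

0.479

P = 646/2714 ≈ 0.238025 and Q = 262/2714 ≈ 0.096536.
Under the Kimura two-parameter model, d = −½ ln(1 − 2P − Q) − ¼ ln(1 − 2Q).
1 − 2P − Q = 0.427414, giving −½ ln(0.427414) = 0.425001.
1 − 2Q = 0.806928, giving −¼ ln(0.806928) = 0.053630.
d = 0.425001 + 0.053630 = 0.478631.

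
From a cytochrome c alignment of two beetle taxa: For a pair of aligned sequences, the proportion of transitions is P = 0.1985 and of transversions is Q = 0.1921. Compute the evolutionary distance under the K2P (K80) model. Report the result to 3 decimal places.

0.566

Under the Kimura two-parameter model, d = −½ ln(1 − 2P − Q) − ¼ ln(1 − 2Q).
1 − 2P − Q = 0.4109, giving −½ ln(0.4109) = 0.444703.
1 − 2Q = 0.6158, giving −¼ ln(0.6158) = 0.121208.
d = 0.444703 + 0.121208 = 0.565911.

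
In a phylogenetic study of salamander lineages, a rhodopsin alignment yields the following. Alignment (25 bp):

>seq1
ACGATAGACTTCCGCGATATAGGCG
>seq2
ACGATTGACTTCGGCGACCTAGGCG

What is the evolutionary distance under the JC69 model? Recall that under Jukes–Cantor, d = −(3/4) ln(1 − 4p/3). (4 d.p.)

The sequences differ at 4 of 25 sites (6, 13, 18, 19), so p = 4/25 = 0.16.
d = −(3/4) ln(1 − 4p/3) = −0.75 ln(1 − 0.213333) = −0.75 ln(0.786667)
  = −0.75 × (-0.239950) = 0.179963 substitutions/site.

0.1800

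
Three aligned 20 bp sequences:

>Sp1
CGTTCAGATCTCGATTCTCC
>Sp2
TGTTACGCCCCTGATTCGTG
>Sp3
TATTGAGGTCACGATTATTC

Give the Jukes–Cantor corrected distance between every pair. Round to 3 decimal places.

Sp1–Sp2: 10/20 sites differ → p = 0.5, d = −0.75 ln(1 − 0.666667) = 0.823960 ≈ 0.824.
Sp1–Sp3: 7/20 sites differ → p = 0.35, d = −0.75 ln(1 − 0.466667) = 0.471457 ≈ 0.471.
Sp2–Sp3: 10/20 sites differ → p = 0.5, d = −0.75 ln(1 − 0.666667) = 0.823960 ≈ 0.824.

d(Sp1,Sp2) = 0.824, d(Sp1,Sp3) = 0.471, d(Sp2,Sp3) = 0.824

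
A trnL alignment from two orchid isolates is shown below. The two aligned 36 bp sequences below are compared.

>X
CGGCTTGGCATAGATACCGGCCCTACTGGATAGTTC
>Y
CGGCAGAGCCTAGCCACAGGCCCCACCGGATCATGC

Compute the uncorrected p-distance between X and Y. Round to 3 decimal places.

0.333

The sequences differ at 12 of 36 positions.
p = 12/36 = 0.333333… ≈ 0.333 (to 3 d.p.).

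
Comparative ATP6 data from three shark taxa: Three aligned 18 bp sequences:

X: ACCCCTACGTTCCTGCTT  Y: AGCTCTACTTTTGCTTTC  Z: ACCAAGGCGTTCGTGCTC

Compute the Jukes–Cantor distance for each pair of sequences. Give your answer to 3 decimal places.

d(X,Y) = 0.824, d(X,Z) = 0.441, d(Y,Z) = 1.012

X–Y: 9/18 sites differ → p = 0.5, d = −0.75 ln(1 − 0.666667) = 0.823960 ≈ 0.824.
X–Z: 6/18 sites differ → p ≈ 0.333333, d = −0.75 ln(1 − 0.444444) = 0.440839 ≈ 0.441.
Y–Z: 10/18 sites differ → p ≈ 0.555556, d = −0.75 ln(1 − 0.740741) = 1.012446 ≈ 1.012.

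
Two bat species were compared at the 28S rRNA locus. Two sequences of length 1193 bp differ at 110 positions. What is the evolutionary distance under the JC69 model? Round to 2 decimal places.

p = 110/1193 ≈ 0.092205.
d = −(3/4) ln(1 − 4p/3) = −0.75 ln(1 − 0.12294) = −0.75 ln(0.87706)
  = −0.75 × (-0.131180) = 0.098385 substitutions/site.

0.10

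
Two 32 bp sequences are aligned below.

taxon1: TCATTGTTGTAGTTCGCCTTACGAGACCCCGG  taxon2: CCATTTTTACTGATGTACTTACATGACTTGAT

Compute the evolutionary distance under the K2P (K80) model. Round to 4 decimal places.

0.8409

Of 32 sites, 7 differences are transitions and 9 are transversions, so P = 7/32 = 0.21875 and Q = 9/32 = 0.28125.
Under the Kimura two-parameter model, d = −½ ln(1 − 2P − Q) − ¼ ln(1 − 2Q).
1 − 2P − Q = 0.28125, giving −½ ln(0.28125) = 0.634256.
1 − 2Q = 0.4375, giving −¼ ln(0.4375) = 0.206670.
d = 0.634256 + 0.206670 = 0.840926.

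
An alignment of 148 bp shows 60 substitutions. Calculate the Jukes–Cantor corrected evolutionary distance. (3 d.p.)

0.583

p = 60/148 ≈ 0.405405.
d = −(3/4) ln(1 − 4p/3) = −0.75 ln(1 − 0.54054) = −0.75 ln(0.45946)
  = −0.75 × (-0.777703) = 0.583277 substitutions/site.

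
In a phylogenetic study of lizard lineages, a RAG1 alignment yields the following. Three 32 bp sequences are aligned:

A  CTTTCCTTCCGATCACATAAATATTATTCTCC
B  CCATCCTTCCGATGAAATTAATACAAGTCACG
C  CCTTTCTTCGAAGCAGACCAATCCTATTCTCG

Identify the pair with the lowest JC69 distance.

A and B

A–B: 10/32 differ, p = 0.313, d = 0.404.
A–C: 11/32 differ, p = 0.344, d = 0.460.
B–C: 13/32 differ, p = 0.406, d = 0.585.
The smallest distance is between A and B.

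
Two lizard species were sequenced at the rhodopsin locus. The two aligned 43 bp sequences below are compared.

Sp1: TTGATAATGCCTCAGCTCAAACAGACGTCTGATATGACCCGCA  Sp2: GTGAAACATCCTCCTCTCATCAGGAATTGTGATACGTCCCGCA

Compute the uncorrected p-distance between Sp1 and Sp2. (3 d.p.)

0.372

The sequences differ at 16 of 43 positions.
p = 16/43 = 0.372093… ≈ 0.372 (to 3 d.p.).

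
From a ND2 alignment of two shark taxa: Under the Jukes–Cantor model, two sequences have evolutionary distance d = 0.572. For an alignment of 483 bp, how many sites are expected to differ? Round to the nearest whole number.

Invert JC69: p = (3/4)(1 − e^(−4d/3)) = 0.75 × (1 − e^(-0.762667)) = 0.75 × (1 − 0.466421) = 0.400184.
Expected differing sites = pL ≈ 0.400184 × 483 = 193.288872 ≈ 193.

193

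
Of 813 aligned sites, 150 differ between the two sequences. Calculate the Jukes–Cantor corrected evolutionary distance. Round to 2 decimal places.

p = 150/813 ≈ 0.184502.
d = −(3/4) ln(1 − 4p/3) = −0.75 ln(1 − 0.246003) = −0.75 ln(0.753997)
  = −0.75 × (-0.282367) = 0.211775 substitutions/site.

0.21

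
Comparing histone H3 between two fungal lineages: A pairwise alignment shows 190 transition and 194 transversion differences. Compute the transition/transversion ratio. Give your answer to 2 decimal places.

0.98

R = 190/194 = 0.979381… ≈ 0.98 (to 2 d.p.).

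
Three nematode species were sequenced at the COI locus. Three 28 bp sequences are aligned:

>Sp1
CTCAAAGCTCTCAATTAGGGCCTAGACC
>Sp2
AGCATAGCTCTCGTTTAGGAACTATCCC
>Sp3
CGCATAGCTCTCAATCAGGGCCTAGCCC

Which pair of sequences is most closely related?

Sp1–Sp2: 9/28 differ, p = 0.321, d = 0.420.
Sp1–Sp3: 4/28 differ, p = 0.143, d = 0.158.
Sp2–Sp3: 7/28 differ, p = 0.250, d = 0.304.
The smallest distance is between Sp1 and Sp3.

Sp1 and Sp3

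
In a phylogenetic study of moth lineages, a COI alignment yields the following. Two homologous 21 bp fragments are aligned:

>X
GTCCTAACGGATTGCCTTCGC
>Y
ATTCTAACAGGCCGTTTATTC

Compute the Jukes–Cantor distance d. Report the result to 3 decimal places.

The sequences differ at 11 of 21 sites, so p = 11/21 ≈ 0.52381.
d = −(3/4) ln(1 − 4p/3) = −0.75 ln(1 − 0.698413) = −0.75 ln(0.301587)
  = −0.75 × (-1.198697) = 0.899023 substitutions/site.

0.899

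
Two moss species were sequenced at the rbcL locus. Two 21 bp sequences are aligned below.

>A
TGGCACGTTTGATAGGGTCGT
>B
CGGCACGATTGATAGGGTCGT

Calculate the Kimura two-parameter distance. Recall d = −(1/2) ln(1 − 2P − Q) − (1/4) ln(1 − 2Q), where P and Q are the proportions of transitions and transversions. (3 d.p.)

0.102

Of 21 sites, 1 differences are transitions and 1 are transversions, so P = 1/21 ≈ 0.047619 and Q = 1/21 ≈ 0.047619.
Under the Kimura two-parameter model, d = −½ ln(1 − 2P − Q) − ¼ ln(1 − 2Q).
1 − 2P − Q = 0.857143, giving −½ ln(0.857143) = 0.077075.
1 − 2Q = 0.904762, giving −¼ ln(0.904762) = 0.025021.
d = 0.077075 + 0.025021 = 0.102096.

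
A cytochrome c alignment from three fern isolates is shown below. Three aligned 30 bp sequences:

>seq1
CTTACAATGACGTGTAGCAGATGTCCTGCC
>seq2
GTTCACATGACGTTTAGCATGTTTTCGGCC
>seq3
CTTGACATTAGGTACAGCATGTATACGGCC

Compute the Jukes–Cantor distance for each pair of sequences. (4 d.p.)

d(seq1,seq2) = 0.4408, d(seq1,seq3) = 0.5716, d(seq2,seq3) = 0.3295

seq1–seq2: 10/30 sites differ → p ≈ 0.333333, d = −0.75 ln(1 − 0.444444) = 0.440839 ≈ 0.4408.
seq1–seq3: 12/30 sites differ → p = 0.4, d = −0.75 ln(1 − 0.533333) = 0.571605 ≈ 0.5716.
seq2–seq3: 8/30 sites differ → p ≈ 0.266667, d = −0.75 ln(1 − 0.355556) = 0.329526 ≈ 0.3295.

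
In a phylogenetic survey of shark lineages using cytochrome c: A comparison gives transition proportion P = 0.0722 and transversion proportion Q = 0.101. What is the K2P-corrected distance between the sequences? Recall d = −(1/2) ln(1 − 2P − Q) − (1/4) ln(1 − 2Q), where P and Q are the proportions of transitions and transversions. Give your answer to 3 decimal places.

0.197

Under the Kimura two-parameter model, d = −½ ln(1 − 2P − Q) − ¼ ln(1 − 2Q).
1 − 2P − Q = 0.7546, giving −½ ln(0.7546) = 0.140784.
1 − 2Q = 0.798, giving −¼ ln(0.798) = 0.056412.
d = 0.140784 + 0.056412 = 0.197196.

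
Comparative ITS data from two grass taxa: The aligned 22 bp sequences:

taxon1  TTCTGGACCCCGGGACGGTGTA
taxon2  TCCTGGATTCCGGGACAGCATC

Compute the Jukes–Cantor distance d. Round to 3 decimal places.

0.414

The sequences differ at 7 of 22 sites (2, 8, 9, 17, 19, 20, 22), so p = 7/22 ≈ 0.318182.
d = −(3/4) ln(1 − 4p/3) = −0.75 ln(1 − 0.424243) = −0.75 ln(0.575757)
  = −0.75 × (-0.552070) = 0.414053 substitutions/site.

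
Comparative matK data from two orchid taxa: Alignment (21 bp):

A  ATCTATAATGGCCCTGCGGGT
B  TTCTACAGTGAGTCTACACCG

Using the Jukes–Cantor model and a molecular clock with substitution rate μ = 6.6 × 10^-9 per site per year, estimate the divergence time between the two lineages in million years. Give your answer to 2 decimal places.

68.11

The sequences differ at 11 of 21 sites, so p = 11/21 ≈ 0.52381.
d = −(3/4) ln(1 − 4p/3) = −0.75 ln(1 − 0.698413) = −0.75 ln(0.301587)
  = −0.75 × (-1.198697) = 0.899023 substitutions/site.
Under a molecular clock d = 2μt, so t = d/(2μ) = 0.899023 / (2 × 6.6 × 10^-9) = 68.11 million years.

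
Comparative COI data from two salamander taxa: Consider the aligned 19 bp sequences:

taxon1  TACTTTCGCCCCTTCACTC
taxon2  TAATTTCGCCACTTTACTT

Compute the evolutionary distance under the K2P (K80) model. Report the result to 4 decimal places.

Of 19 sites, 2 differences are transitions and 2 are transversions, so P = 2/19 ≈ 0.105263 and Q = 2/19 ≈ 0.105263.
Under the Kimura two-parameter model, d = −½ ln(1 − 2P − Q) − ¼ ln(1 − 2Q).
1 − 2P − Q = 0.684211, giving −½ ln(0.684211) = 0.189744.
1 − 2Q = 0.789474, giving −¼ ln(0.789474) = 0.059097.
d = 0.189744 + 0.059097 = 0.248841.

0.2488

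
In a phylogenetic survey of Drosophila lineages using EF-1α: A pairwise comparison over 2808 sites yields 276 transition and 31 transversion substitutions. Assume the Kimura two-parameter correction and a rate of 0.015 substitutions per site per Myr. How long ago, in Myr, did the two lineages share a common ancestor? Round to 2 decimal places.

P = 276/2808 ≈ 0.098291 and Q = 31/2808 ≈ 0.01104.
Under the Kimura two-parameter model, d = −½ ln(1 − 2P − Q) − ¼ ln(1 − 2Q).
1 − 2P − Q = 0.792378, giving −½ ln(0.792378) = 0.116358.
1 − 2Q = 0.97792, giving −¼ ln(0.97792) = 0.005582.
d = 0.116358 + 0.005582 = 0.121940.
Under a molecular clock d = 2μt, so t = d/(2μ) = 0.121940 / (2 × 0.015) = 4.06 Myr.

4.06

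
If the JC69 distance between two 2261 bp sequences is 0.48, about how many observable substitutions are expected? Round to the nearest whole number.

Invert JC69: p = (3/4)(1 − e^(−4d/3)) = 0.75 × (1 − e^(-0.64)) = 0.75 × (1 − 0.527292) = 0.354531.
Expected differing sites = pL ≈ 0.354531 × 2261 = 801.594591 ≈ 802.

802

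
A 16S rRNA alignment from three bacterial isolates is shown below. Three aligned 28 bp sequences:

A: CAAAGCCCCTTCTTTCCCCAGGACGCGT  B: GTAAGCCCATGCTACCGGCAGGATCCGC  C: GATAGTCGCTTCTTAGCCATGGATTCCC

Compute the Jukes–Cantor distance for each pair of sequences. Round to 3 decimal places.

d(A,B) = 0.556, d(A,C) = 0.635, d(B,C) = 0.940

A–B: 11/28 sites differ → p ≈ 0.392857, d = −0.75 ln(1 − 0.523809) = 0.556452 ≈ 0.556.
A–C: 12/28 sites differ → p ≈ 0.428571, d = −0.75 ln(1 − 0.571428) = 0.635472 ≈ 0.635.
B–C: 15/28 sites differ → p ≈ 0.535714, d = −0.75 ln(1 − 0.714285) = 0.939570 ≈ 0.940.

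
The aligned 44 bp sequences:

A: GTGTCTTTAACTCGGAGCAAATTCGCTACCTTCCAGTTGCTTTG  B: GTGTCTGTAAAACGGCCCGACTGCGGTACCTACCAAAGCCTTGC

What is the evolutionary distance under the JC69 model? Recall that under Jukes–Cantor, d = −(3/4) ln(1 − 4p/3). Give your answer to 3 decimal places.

0.497

The sequences differ at 16 of 44 sites, so p = 16/44 ≈ 0.363636.
d = −(3/4) ln(1 − 4p/3) = −0.75 ln(1 − 0.484848) = −0.75 ln(0.515152)
  = −0.75 × (-0.663293) = 0.497470 substitutions/site.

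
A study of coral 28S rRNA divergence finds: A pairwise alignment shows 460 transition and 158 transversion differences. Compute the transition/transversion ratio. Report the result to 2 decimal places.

R = 460/158 = 2.911392… ≈ 2.91 (to 2 d.p.).

2.91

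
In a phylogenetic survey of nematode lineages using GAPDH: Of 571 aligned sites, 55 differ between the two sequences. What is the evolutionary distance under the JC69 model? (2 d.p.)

0.10

p = 55/571 ≈ 0.096322.
d = −(3/4) ln(1 − 4p/3) = −0.75 ln(1 − 0.128429) = −0.75 ln(0.871571)
  = −0.75 × (-0.137458) = 0.103094 substitutions/site.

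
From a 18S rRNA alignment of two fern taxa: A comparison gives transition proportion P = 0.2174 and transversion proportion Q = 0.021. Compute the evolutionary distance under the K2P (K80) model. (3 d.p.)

0.315

Under the Kimura two-parameter model, d = −½ ln(1 − 2P − Q) − ¼ ln(1 − 2Q).
1 − 2P − Q = 0.5442, giving −½ ln(0.5442) = 0.304219.
1 − 2Q = 0.958, giving −¼ ln(0.958) = 0.010727.
d = 0.304219 + 0.010727 = 0.314946.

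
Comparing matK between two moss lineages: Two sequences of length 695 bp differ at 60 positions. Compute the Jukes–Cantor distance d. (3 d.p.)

0.092

p = 60/695 ≈ 0.086331.
d = −(3/4) ln(1 − 4p/3) = −0.75 ln(1 − 0.115108) = −0.75 ln(0.884892)
  = −0.75 × (-0.122290) = 0.091718 substitutions/site.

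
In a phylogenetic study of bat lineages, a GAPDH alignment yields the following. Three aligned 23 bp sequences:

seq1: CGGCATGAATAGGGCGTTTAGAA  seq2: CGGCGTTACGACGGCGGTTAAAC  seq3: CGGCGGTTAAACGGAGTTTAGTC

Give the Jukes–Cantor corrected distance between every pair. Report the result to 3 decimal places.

seq1–seq2: 8/23 sites differ → p ≈ 0.347826, d = −0.75 ln(1 − 0.463768) = 0.467391 ≈ 0.467.
seq1–seq3: 9/23 sites differ → p ≈ 0.391304, d = −0.75 ln(1 − 0.521739) = 0.553199 ≈ 0.553.
seq2–seq3: 8/23 sites differ → p ≈ 0.347826, d = −0.75 ln(1 − 0.463768) = 0.467391 ≈ 0.467.

d(seq1,seq2) = 0.467, d(seq1,seq3) = 0.553, d(seq2,seq3) = 0.467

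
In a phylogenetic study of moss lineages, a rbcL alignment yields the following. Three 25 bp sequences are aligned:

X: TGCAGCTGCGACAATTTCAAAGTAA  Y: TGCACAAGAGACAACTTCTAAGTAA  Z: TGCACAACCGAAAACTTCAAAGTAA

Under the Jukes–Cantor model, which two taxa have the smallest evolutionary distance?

Y and Z

X–Y: 6/25 differ, p = 0.240, d = 0.289.
X–Z: 6/25 differ, p = 0.240, d = 0.289.
Y–Z: 4/25 differ, p = 0.160, d = 0.180.
The smallest distance is between Y and Z.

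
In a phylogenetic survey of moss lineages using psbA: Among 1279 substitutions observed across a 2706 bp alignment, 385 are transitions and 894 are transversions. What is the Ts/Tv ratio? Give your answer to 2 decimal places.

R = 385/894 = 0.430648… ≈ 0.43 (to 2 d.p.).

0.43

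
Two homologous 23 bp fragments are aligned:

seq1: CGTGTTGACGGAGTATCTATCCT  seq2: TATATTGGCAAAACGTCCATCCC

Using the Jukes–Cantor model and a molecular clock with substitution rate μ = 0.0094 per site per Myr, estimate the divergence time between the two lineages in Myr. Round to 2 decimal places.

40.50

The sequences differ at 11 of 23 sites, so p = 11/23 ≈ 0.478261.
d = −(3/4) ln(1 − 4p/3) = −0.75 ln(1 − 0.637681) = −0.75 ln(0.362319)
  = −0.75 × (-1.015230) = 0.761423 substitutions/site.
Under a molecular clock d = 2μt, so t = d/(2μ) = 0.761423 / (2 × 0.0094) = 40.50 Myr.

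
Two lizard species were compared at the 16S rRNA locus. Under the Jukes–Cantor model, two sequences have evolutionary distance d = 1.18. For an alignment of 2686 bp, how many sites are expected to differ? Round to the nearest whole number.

Invert JC69: p = (3/4)(1 − e^(−4d/3)) = 0.75 × (1 − e^(-1.573333)) = 0.75 × (1 − 0.207353) = 0.594485.
Expected differing sites = pL ≈ 0.594485 × 2686 = 1596.78671 ≈ 1597.

1597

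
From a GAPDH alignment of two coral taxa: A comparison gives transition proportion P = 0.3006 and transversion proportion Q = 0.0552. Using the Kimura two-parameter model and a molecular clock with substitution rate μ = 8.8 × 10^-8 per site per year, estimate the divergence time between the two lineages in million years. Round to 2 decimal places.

3.20

Under the Kimura two-parameter model, d = −½ ln(1 − 2P − Q) − ¼ ln(1 − 2Q).
1 − 2P − Q = 0.3436, giving −½ ln(0.3436) = 0.534139.
1 − 2Q = 0.8896, giving −¼ ln(0.8896) = 0.029246.
d = 0.534139 + 0.029246 = 0.563385.
Under a molecular clock d = 2μt, so t = d/(2μ) = 0.563385 / (2 × 8.8 × 10^-8) = 3.20 million years.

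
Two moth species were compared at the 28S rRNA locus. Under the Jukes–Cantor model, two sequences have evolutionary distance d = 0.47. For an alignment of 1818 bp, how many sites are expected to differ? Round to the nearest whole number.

Invert JC69: p = (3/4)(1 − e^(−4d/3)) = 0.75 × (1 − e^(-0.626667)) = 0.75 × (1 − 0.534370) = 0.349223.
Expected differing sites = pL ≈ 0.349223 × 1818 = 634.887414 ≈ 635.

635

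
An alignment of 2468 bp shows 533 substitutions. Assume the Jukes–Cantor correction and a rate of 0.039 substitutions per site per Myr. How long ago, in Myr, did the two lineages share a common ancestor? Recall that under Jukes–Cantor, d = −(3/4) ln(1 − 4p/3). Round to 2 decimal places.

p = 533/2468 ≈ 0.215964.
d = −(3/4) ln(1 − 4p/3) = −0.75 ln(1 − 0.287952) = −0.75 ln(0.712048)
  = −0.75 × (-0.339610) = 0.254708 substitutions/site.
Under a molecular clock d = 2μt, so t = d/(2μ) = 0.254708 / (2 × 0.039) = 3.27 Myr.

3.27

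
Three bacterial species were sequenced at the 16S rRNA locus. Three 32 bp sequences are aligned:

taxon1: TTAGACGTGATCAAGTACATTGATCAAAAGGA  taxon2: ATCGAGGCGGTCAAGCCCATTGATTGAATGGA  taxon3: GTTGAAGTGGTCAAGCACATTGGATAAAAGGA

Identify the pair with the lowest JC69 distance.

taxon1 and taxon3

taxon1–taxon2: 10/32 differ, p = 0.313, d = 0.404.
taxon1–taxon3: 8/32 differ, p = 0.250, d = 0.304.
taxon2–taxon3: 9/32 differ, p = 0.281, d = 0.353.
The smallest distance is between taxon1 and taxon3.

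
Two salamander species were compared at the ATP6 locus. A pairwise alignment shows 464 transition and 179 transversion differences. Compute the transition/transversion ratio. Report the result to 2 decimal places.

R = 464/179 = 2.592178… ≈ 2.59 (to 2 d.p.).

2.59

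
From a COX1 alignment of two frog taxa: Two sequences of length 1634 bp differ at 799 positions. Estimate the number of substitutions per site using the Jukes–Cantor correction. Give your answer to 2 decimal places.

0.79

p = 799/1634 ≈ 0.488984.
d = −(3/4) ln(1 − 4p/3) = −0.75 ln(1 − 0.651979) = −0.75 ln(0.348021)
  = −0.75 × (-1.055492) = 0.791619 substitutions/site.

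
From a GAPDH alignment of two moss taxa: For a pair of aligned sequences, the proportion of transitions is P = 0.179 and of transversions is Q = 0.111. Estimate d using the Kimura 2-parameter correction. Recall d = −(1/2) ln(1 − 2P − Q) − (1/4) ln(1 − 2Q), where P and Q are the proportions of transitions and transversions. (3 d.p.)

Under the Kimura two-parameter model, d = −½ ln(1 − 2P − Q) − ¼ ln(1 − 2Q).
1 − 2P − Q = 0.531, giving −½ ln(0.531) = 0.316497.
1 − 2Q = 0.778, giving −¼ ln(0.778) = 0.062757.
d = 0.316497 + 0.062757 = 0.379254.

0.379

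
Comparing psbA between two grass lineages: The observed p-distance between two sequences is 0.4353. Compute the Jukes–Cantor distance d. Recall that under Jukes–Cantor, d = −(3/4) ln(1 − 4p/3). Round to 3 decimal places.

d = −(3/4) ln(1 − 4p/3) = −0.75 ln(1 − 0.5804) = −0.75 ln(0.4196)
  = −0.75 × (-0.868453) = 0.651340 substitutions/site.

0.651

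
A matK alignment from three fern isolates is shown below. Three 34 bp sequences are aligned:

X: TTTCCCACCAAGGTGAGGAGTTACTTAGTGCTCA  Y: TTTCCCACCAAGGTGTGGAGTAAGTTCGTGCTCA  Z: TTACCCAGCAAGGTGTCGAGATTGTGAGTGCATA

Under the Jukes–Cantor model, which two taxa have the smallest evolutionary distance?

X–Y: 4/34 differ, p = 0.118, d = 0.128.
X–Z: 10/34 differ, p = 0.294, d = 0.373.
Y–Z: 10/34 differ, p = 0.294, d = 0.373.
The smallest distance is between X and Y.

X and Y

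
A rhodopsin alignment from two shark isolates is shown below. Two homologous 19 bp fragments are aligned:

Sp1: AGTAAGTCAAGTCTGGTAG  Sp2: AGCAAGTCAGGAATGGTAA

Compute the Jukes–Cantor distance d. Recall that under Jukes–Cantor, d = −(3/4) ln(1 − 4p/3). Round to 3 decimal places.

The sequences differ at 5 of 19 sites (3, 10, 12, 13, 19), so p = 5/19 ≈ 0.263158.
d = −(3/4) ln(1 − 4p/3) = −0.75 ln(1 − 0.350877) = −0.75 ln(0.649123)
  = −0.75 × (-0.432133) = 0.324100 substitutions/site.

0.324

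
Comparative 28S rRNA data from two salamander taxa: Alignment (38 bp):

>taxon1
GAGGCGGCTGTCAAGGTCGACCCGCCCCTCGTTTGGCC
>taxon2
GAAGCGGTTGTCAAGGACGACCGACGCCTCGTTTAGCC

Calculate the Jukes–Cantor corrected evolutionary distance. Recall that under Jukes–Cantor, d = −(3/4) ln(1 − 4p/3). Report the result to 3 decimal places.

0.211

The sequences differ at 7 of 38 sites (3, 8, 17, 23, 24, 26, 35), so p = 7/38 ≈ 0.184211.
d = −(3/4) ln(1 − 4p/3) = −0.75 ln(1 − 0.245615) = −0.75 ln(0.754385)
  = −0.75 × (-0.281852) = 0.211389 substitutions/site.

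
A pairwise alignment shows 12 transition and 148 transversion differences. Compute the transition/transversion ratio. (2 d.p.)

0.08

R = 12/148 = 0.081081… ≈ 0.08 (to 2 d.p.).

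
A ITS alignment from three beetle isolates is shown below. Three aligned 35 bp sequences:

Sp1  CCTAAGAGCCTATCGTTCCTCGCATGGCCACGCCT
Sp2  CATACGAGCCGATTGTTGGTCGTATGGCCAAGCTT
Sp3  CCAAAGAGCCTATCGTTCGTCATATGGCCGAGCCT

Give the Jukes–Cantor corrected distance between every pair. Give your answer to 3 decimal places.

d(Sp1,Sp2) = 0.315, d(Sp1,Sp3) = 0.195, d(Sp2,Sp3) = 0.315

Sp1–Sp2: 9/35 sites differ → p ≈ 0.257143, d = −0.75 ln(1 − 0.342857) = 0.314890 ≈ 0.315.
Sp1–Sp3: 6/35 sites differ → p ≈ 0.171429, d = −0.75 ln(1 − 0.228572) = 0.194634 ≈ 0.195.
Sp2–Sp3: 9/35 sites differ → p ≈ 0.257143, d = −0.75 ln(1 − 0.342857) = 0.314890 ≈ 0.315.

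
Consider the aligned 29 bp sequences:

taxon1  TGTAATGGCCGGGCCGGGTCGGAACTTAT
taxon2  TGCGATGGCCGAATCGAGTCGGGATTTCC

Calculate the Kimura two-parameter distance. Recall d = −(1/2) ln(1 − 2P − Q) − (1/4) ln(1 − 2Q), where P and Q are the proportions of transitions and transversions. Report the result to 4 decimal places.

0.5502

Of 29 sites, 9 differences are transitions and 1 are transversions, so P = 9/29 ≈ 0.310345 and Q = 1/29 ≈ 0.034483.
Under the Kimura two-parameter model, d = −½ ln(1 − 2P − Q) − ¼ ln(1 − 2Q).
1 − 2P − Q = 0.344827, giving −½ ln(0.344827) = 0.532356.
1 − 2Q = 0.931034, giving −¼ ln(0.931034) = 0.017865.
d = 0.532356 + 0.017865 = 0.550221.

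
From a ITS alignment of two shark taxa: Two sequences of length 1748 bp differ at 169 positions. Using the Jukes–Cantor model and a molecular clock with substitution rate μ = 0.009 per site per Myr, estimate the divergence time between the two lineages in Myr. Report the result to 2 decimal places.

p = 169/1748 ≈ 0.096682.
d = −(3/4) ln(1 − 4p/3) = −0.75 ln(1 − 0.128909) = −0.75 ln(0.871091)
  = −0.75 × (-0.138009) = 0.103507 substitutions/site.
Under a molecular clock d = 2μt, so t = d/(2μ) = 0.103507 / (2 × 0.009) = 5.75 Myr.

5.75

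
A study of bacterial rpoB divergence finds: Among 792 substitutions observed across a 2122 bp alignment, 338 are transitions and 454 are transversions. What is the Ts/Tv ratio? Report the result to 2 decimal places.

0.74

R = 338/454 = 0.744493… ≈ 0.74 (to 2 d.p.).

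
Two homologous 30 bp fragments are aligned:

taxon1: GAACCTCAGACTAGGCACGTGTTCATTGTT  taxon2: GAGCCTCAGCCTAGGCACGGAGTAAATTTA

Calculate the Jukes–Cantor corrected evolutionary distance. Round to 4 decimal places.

The sequences differ at 9 of 30 sites (3, 10, 20, 21, 22, 24, 26, 28, 30), so p = 9/30 = 0.3.
d = −(3/4) ln(1 − 4p/3) = −0.75 ln(1 − 0.4) = −0.75 ln(0.6)
  = −0.75 × (-0.510826) = 0.383120 substitutions/site.

0.3831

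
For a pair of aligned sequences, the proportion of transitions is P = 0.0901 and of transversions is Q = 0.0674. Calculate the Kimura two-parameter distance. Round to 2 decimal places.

Under the Kimura two-parameter model, d = −½ ln(1 − 2P − Q) − ¼ ln(1 − 2Q).
1 − 2P − Q = 0.7524, giving −½ ln(0.7524) = 0.142244.
1 − 2Q = 0.8652, giving −¼ ln(0.8652) = 0.036199.
d = 0.142244 + 0.036199 = 0.178443.

0.18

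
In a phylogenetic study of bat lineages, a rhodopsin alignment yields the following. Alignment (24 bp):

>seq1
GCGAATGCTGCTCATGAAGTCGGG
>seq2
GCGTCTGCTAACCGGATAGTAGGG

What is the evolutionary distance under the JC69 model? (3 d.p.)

The sequences differ at 10 of 24 sites (4, 5, 10, 11, 12, 14, 15, 16, 17, 21), so p = 10/24 ≈ 0.416667.
d = −(3/4) ln(1 − 4p/3) = −0.75 ln(1 − 0.555556) = −0.75 ln(0.444444)
  = −0.75 × (-0.810931) = 0.608198 substitutions/site.

0.608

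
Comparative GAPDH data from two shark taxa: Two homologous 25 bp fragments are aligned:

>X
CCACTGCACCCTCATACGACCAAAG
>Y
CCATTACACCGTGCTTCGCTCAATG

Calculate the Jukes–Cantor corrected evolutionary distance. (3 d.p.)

0.490

The sequences differ at 9 of 25 sites (4, 6, 11, 13, 14, 16, 19, 20, 24), so p = 9/25 = 0.36.
d = −(3/4) ln(1 − 4p/3) = −0.75 ln(1 − 0.48) = −0.75 ln(0.52)
  = −0.75 × (-0.653926) = 0.490445 substitutions/site.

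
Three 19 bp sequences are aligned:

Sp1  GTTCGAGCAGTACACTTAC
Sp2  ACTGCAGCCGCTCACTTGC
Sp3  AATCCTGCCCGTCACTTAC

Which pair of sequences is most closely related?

Sp1–Sp2: 8/19 differ, p = 0.421, d = 0.618.
Sp1–Sp3: 8/19 differ, p = 0.421, d = 0.618.
Sp2–Sp3: 6/19 differ, p = 0.316, d = 0.410.
The smallest distance is between Sp2 and Sp3.

Sp2 and Sp3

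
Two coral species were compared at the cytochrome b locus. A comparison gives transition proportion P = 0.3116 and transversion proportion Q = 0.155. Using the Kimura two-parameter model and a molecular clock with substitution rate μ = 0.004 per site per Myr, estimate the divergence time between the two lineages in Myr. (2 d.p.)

105.72

Under the Kimura two-parameter model, d = −½ ln(1 − 2P − Q) − ¼ ln(1 − 2Q).
1 − 2P − Q = 0.2218, giving −½ ln(0.2218) = 0.752990.
1 − 2Q = 0.69, giving −¼ ln(0.69) = 0.092766.
d = 0.752990 + 0.092766 = 0.845756.
Under a molecular clock d = 2μt, so t = d/(2μ) = 0.845756 / (2 × 0.004) = 105.72 Myr.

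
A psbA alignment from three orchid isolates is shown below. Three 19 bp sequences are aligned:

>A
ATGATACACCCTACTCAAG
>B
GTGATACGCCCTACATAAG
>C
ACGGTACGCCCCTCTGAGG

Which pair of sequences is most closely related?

A–B: 4/19 differ, p = 0.211, d = 0.247.
A–C: 7/19 differ, p = 0.368, d = 0.507.
B–C: 8/19 differ, p = 0.421, d = 0.618.
The smallest distance is between A and B.

A and B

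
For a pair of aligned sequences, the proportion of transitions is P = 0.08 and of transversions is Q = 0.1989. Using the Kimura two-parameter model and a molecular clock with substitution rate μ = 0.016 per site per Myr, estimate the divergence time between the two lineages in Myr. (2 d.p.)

Under the Kimura two-parameter model, d = −½ ln(1 − 2P − Q) − ¼ ln(1 − 2Q).
1 − 2P − Q = 0.6411, giving −½ ln(0.6411) = 0.222285.
1 − 2Q = 0.6022, giving −¼ ln(0.6022) = 0.126791.
d = 0.222285 + 0.126791 = 0.349076.
Under a molecular clock d = 2μt, so t = d/(2μ) = 0.349076 / (2 × 0.016) = 10.91 Myr.

10.91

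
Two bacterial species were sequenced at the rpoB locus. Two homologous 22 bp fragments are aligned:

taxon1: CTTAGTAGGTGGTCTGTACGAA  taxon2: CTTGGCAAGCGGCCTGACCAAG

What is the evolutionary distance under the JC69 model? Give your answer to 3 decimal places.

The sequences differ at 9 of 22 sites (4, 6, 8, 10, 13, 17, 18, 20, 22), so p = 9/22 ≈ 0.409091.
d = −(3/4) ln(1 − 4p/3) = −0.75 ln(1 − 0.545455) = −0.75 ln(0.454545)
  = −0.75 × (-0.788458) = 0.591344 substitutions/site.

0.591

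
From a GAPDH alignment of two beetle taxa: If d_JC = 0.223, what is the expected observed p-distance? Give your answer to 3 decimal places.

0.193

p = (3/4)(1 − e^(−4d/3)) = 0.75 × (1 − e^(-0.297333)) = 0.75 × (1 − 0.742797) = 0.192902.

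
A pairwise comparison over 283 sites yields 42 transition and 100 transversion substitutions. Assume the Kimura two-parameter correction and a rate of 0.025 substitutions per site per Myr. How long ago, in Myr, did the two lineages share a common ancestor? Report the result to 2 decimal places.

P = 42/283 ≈ 0.14841 and Q = 100/283 ≈ 0.353357.
Under the Kimura two-parameter model, d = −½ ln(1 − 2P − Q) − ¼ ln(1 − 2Q).
1 − 2P − Q = 0.349823, giving −½ ln(0.349823) = 0.525164.
1 − 2Q = 0.293286, giving −¼ ln(0.293286) = 0.306652.
d = 0.525164 + 0.306652 = 0.831816.
Under a molecular clock d = 2μt, so t = d/(2μ) = 0.831816 / (2 × 0.025) = 16.64 Myr.

16.64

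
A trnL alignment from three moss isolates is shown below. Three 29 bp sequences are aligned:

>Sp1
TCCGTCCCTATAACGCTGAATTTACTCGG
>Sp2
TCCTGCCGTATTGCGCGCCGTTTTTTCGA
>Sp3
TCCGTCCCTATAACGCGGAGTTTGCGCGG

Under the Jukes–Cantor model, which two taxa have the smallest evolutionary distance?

Sp1–Sp2: 12/29 differ, p = 0.414, d = 0.602.
Sp1–Sp3: 4/29 differ, p = 0.138, d = 0.152.
Sp2–Sp3: 11/29 differ, p = 0.379, d = 0.529.
The smallest distance is between Sp1 and Sp3.

Sp1 and Sp3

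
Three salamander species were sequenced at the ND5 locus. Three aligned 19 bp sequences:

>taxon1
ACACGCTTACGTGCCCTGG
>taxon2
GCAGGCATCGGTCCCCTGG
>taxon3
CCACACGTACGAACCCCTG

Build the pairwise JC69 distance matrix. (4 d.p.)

taxon1–taxon2: 6/19 sites differ → p ≈ 0.315789, d = −0.75 ln(1 − 0.421052) = 0.409907 ≈ 0.4099.
taxon1–taxon3: 7/19 sites differ → p ≈ 0.368421, d = −0.75 ln(1 − 0.491228) = 0.506816 ≈ 0.5068.
taxon2–taxon3: 10/19 sites differ → p ≈ 0.526316, d = −0.75 ln(1 − 0.701755) = 0.907380 ≈ 0.9074.

d(taxon1,taxon2) = 0.4099, d(taxon1,taxon3) = 0.5068, d(taxon2,taxon3) = 0.9074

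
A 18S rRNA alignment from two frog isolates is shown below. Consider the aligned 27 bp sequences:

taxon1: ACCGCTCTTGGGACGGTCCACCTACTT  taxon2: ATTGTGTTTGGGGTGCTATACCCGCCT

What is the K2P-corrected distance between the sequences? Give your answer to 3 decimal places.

1.018

Of 27 sites, 10 differences are transitions and 3 are transversions, so P = 10/27 ≈ 0.37037 and Q = 3/27 ≈ 0.111111.
Under the Kimura two-parameter model, d = −½ ln(1 − 2P − Q) − ¼ ln(1 − 2Q).
1 − 2P − Q = 0.148149, giving −½ ln(0.148149) = 0.954768.
1 − 2Q = 0.777778, giving −¼ ln(0.777778) = 0.062829.
d = 0.954768 + 0.062829 = 1.017597.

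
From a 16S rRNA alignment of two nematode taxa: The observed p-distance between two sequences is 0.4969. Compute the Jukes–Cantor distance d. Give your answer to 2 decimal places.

0.81

d = −(3/4) ln(1 − 4p/3) = −0.75 ln(1 − 0.662533) = −0.75 ln(0.337467)
  = −0.75 × (-1.086288) = 0.814716 substitutions/site.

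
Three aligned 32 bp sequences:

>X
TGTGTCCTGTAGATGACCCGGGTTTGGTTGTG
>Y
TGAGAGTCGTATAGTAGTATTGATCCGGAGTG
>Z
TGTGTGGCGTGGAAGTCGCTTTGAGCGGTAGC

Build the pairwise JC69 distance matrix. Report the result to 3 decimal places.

d(X,Y) = 1.040, d(X,Z) = 1.040, d(Y,Z) = 1.176

X–Y: 18/32 sites differ → p = 0.5625, d = −0.75 ln(1 − 0.75) = 1.039721 ≈ 1.040.
X–Z: 18/32 sites differ → p = 0.5625, d = −0.75 ln(1 − 0.75) = 1.039721 ≈ 1.040.
Y–Z: 19/32 sites differ → p = 0.59375, d = −0.75 ln(1 − 0.791667) = 1.176463 ≈ 1.176.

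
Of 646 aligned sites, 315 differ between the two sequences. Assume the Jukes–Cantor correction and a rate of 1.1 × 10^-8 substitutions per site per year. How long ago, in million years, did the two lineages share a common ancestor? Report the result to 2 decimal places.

35.80

p = 315/646 ≈ 0.487616.
d = −(3/4) ln(1 − 4p/3) = −0.75 ln(1 − 0.650155) = −0.75 ln(0.349845)
  = −0.75 × (-1.050265) = 0.787699 substitutions/site.
Under a molecular clock d = 2μt, so t = d/(2μ) = 0.787699 / (2 × 1.1 × 10^-8) = 35.80 million years.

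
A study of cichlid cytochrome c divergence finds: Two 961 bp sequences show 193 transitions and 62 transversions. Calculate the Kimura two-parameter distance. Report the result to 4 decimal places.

0.3484

P = 193/961 ≈ 0.200832 and Q = 62/961 ≈ 0.064516.
Under the Kimura two-parameter model, d = −½ ln(1 − 2P − Q) − ¼ ln(1 − 2Q).
1 − 2P − Q = 0.53382, giving −½ ln(0.53382) = 0.313848.
1 − 2Q = 0.870968, giving −¼ ln(0.870968) = 0.034538.
d = 0.313848 + 0.034538 = 0.348386.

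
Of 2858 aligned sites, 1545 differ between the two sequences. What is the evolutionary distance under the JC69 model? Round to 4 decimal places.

0.9568

p = 1545/2858 ≈ 0.540588.
d = −(3/4) ln(1 − 4p/3) = −0.75 ln(1 − 0.720784) = −0.75 ln(0.279216)
  = −0.75 × (-1.275770) = 0.956828 substitutions/site.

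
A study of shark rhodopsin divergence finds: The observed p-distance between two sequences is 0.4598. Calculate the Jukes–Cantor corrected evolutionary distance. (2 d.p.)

d = −(3/4) ln(1 − 4p/3) = −0.75 ln(1 − 0.613067) = −0.75 ln(0.386933)
  = −0.75 × (-0.949504) = 0.712128 substitutions/site.

0.71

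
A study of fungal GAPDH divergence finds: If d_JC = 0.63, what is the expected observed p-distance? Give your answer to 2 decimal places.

p = (3/4)(1 − e^(−4d/3)) = 0.75 × (1 − e^(-0.84)) = 0.75 × (1 − 0.431711) = 0.426217.

0.43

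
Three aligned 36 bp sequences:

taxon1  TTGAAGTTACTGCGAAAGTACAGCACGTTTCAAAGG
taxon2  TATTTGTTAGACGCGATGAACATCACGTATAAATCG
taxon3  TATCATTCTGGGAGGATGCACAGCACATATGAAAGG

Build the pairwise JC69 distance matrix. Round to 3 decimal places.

taxon1–taxon2: 17/36 sites differ → p ≈ 0.472222, d = −0.75 ln(1 − 0.629629) = 0.744938 ≈ 0.745.
taxon1–taxon3: 15/36 sites differ → p ≈ 0.416667, d = −0.75 ln(1 − 0.555556) = 0.608198 ≈ 0.608.
taxon2–taxon3: 15/36 sites differ → p ≈ 0.416667, d = −0.75 ln(1 − 0.555556) = 0.608198 ≈ 0.608.

d(taxon1,taxon2) = 0.745, d(taxon1,taxon3) = 0.608, d(taxon2,taxon3) = 0.608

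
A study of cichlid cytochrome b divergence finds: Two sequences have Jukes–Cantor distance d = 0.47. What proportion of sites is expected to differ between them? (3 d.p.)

0.349

p = (3/4)(1 − e^(−4d/3)) = 0.75 × (1 − e^(-0.626667)) = 0.75 × (1 − 0.534370) = 0.349223.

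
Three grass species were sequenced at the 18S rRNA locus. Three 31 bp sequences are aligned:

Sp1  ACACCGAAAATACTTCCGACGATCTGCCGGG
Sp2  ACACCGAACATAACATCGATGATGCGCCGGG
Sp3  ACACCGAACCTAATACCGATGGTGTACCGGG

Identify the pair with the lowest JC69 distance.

Sp2 and Sp3

Sp1–Sp2: 8/31 differ, p = 0.258, d = 0.316.
Sp1–Sp3: 8/31 differ, p = 0.258, d = 0.316.
Sp2–Sp3: 6/31 differ, p = 0.194, d = 0.224.
The smallest distance is between Sp2 and Sp3.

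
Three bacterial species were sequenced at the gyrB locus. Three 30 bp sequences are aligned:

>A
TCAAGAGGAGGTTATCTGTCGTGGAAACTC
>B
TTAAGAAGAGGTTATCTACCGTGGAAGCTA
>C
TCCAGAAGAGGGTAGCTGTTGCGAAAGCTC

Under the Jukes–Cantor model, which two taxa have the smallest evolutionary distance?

A–B: 6/30 differ, p = 0.200, d = 0.233.
A–C: 8/30 differ, p = 0.267, d = 0.330.
B–C: 10/30 differ, p = 0.333, d = 0.441.
The smallest distance is between A and B.

A and B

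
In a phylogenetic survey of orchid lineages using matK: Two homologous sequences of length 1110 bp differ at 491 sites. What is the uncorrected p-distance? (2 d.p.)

0.44

p = 491/1110 = 0.442342… ≈ 0.44 (to 2 d.p.).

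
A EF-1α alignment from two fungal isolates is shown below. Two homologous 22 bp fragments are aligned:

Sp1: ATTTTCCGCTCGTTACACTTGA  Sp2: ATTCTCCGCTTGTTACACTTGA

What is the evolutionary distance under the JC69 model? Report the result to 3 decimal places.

The sequences differ at 2 of 22 sites (4, 11), so p = 2/22 ≈ 0.090909.
d = −(3/4) ln(1 − 4p/3) = −0.75 ln(1 − 0.121212) = −0.75 ln(0.878788)
  = −0.75 × (-0.129212) = 0.096909 substitutions/site.

0.097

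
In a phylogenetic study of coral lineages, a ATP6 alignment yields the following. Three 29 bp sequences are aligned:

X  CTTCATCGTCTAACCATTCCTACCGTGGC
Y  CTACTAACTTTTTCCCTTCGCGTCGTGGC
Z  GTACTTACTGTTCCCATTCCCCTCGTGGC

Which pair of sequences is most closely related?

X–Y: 13/29 differ, p = 0.448, d = 0.683.
X–Z: 11/29 differ, p = 0.379, d = 0.529.
Y–Z: 7/29 differ, p = 0.241, d = 0.291.
The smallest distance is between Y and Z.

Y and Z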